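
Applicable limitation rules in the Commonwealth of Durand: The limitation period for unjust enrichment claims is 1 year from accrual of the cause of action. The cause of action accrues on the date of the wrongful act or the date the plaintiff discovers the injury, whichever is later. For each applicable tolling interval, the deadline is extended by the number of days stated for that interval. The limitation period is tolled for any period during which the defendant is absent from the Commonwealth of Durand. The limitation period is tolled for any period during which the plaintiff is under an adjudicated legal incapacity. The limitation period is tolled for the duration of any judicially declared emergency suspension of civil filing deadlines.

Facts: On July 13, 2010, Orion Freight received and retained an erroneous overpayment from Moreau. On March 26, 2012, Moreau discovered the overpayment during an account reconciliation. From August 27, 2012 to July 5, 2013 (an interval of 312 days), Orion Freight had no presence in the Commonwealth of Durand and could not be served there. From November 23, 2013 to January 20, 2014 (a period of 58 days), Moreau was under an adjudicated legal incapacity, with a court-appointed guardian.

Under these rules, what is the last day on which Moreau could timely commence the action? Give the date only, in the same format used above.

March 31, 2014

The claim accrued on March 26, 2012 — the later of the July 13, 2010 act and the March 26, 2012 discovery.
The untolled deadline — 1 year after March 26, 2012 — is March 26, 2013.
The period was tolled for 312 days by the defendant's absence from the jurisdiction (August 27, 2012 to July 5, 2013), pushing the deadline to February 1, 2014.
Because the plaintiff's legal incapacity ran from November 23, 2013 to January 20, 2014, the deadline is extended by 58 days to March 31, 2014.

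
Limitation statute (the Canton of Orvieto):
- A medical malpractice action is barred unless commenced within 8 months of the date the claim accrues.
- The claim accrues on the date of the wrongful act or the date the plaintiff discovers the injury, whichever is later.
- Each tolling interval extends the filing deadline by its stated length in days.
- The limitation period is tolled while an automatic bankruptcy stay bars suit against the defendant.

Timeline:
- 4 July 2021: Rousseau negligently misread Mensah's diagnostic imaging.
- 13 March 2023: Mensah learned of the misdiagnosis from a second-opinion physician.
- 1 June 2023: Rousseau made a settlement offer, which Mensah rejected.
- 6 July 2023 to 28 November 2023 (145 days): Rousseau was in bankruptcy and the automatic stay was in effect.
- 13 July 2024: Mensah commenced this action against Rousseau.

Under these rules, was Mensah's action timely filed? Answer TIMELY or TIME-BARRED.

Taking the later of the act (4 July 2021) and discovery (13 March 2023), the claim accrued on 13 March 2023.
Adding the 8 months base period to 13 March 2023 gives a deadline of 13 November 2023, before any tolling.
The period was tolled for 145 days by the automatic bankruptcy stay (6 July 2023 to 28 November 2023), pushing the deadline to 6 April 2024.
None of the other events listed affects the running of the period under the stated rules.
Filing on 13 July 2024 missed the 6 April 2024 deadline — the action is time-barred.

TIME-BARRED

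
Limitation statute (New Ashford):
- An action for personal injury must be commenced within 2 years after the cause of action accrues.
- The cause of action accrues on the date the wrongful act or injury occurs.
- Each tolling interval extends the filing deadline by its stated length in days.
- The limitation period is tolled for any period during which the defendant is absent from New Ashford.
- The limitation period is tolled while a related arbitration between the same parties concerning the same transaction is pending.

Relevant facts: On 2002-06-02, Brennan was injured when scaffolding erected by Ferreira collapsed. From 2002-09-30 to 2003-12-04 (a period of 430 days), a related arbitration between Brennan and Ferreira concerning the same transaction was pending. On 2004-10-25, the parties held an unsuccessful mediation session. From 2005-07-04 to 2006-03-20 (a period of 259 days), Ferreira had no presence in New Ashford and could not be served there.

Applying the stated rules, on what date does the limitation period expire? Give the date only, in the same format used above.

The limitation period began to run on 2002-06-02.
The untolled deadline — 2 years after 2002-06-02 — is 2004-06-02.
Because the pending related arbitration ran from 2002-09-30 to 2003-12-04, the deadline is extended by 430 days to 2005-08-06.
Because the defendant's absence from the jurisdiction ran from 2005-07-04 to 2006-03-20, the deadline is extended by 259 days to 2006-04-22.
The other events in the timeline have no effect on the limitation period under the stated rules.

2006-04-22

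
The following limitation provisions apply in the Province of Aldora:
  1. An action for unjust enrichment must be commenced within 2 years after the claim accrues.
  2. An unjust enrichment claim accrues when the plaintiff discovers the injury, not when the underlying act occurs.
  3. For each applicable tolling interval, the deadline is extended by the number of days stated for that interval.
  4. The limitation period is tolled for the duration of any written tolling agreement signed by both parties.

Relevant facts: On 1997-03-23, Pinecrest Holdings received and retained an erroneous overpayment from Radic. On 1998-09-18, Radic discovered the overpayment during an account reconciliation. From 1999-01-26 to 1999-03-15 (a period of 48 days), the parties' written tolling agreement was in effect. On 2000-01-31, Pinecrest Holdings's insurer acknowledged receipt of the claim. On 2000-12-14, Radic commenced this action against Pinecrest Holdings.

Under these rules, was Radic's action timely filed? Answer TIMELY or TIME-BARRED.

TIME-BARRED

Under the discovery rule, the claim accrued on 1998-09-18, when Radic discovered the injury — not on the 1997-03-23 date of the underlying act.
The untolled deadline — 2 years after 1998-09-18 — is 2000-09-18.
The written tolling agreement from 1999-01-26 to 1999-03-15 tolled the period for 48 days, extending the deadline to 2000-11-05.
Nothing else in the chronology tolls or restarts the period.
Filing on 2000-12-14 missed the 2000-11-05 deadline — the action is time-barred.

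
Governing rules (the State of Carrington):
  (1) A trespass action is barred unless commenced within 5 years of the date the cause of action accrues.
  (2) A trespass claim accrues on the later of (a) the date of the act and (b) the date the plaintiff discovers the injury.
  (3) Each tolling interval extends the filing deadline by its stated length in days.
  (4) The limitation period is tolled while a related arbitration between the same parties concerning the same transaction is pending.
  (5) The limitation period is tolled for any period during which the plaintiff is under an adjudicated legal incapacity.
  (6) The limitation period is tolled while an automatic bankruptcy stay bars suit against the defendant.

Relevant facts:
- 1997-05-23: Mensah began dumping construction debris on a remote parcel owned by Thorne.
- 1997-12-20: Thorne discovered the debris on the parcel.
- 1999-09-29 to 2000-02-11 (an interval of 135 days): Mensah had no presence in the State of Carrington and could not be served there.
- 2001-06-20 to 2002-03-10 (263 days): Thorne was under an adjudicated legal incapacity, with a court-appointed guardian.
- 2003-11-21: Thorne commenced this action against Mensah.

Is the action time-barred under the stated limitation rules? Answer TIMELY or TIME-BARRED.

Because discovery on 1997-12-20 post-dates the 1997-05-23 act, accrual under the later-of rule falls on 1997-12-20.
5 years from 1997-12-20 is 2002-12-20.
Because the plaintiff's legal incapacity ran from 2001-06-20 to 2002-03-10, the deadline is extended by 263 days to 2003-09-09.
No stated provision tolls the period for the defendant's absence, so the interval from 1999-09-29 to 2000-02-11 has no effect on the deadline.
The 2003-11-21 filing falls after the 2003-09-09 deadline; the claim is time-barred.

TIME-BARRED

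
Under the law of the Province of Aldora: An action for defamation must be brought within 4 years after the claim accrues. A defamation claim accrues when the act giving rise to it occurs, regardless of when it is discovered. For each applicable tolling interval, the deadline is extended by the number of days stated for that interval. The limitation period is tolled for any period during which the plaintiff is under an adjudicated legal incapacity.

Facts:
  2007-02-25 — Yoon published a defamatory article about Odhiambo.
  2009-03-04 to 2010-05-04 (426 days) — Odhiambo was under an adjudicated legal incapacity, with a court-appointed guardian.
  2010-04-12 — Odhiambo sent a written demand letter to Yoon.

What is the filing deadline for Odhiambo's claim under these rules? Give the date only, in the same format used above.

The claim accrued on 2007-02-25, the date of the act.
Adding the 4 years base period to 2007-02-25 gives a deadline of 2011-02-25, before any tolling.
Because the plaintiff's legal incapacity ran from 2009-03-04 to 2010-05-04, the deadline is extended by 426 days to 2012-04-26.
The other events in the timeline have no effect on the limitation period under the stated rules.

2012-04-26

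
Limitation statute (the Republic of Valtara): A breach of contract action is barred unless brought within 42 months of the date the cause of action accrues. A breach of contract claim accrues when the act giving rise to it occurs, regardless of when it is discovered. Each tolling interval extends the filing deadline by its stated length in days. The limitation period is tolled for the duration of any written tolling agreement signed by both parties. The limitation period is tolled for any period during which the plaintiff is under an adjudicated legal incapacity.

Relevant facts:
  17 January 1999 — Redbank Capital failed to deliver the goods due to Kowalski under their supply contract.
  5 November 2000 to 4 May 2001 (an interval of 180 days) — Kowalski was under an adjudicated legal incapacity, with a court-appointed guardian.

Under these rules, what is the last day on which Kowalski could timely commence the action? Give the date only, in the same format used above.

The claim accrued on 17 January 1999, when the wrongful act occurred.
Adding the 42 months base period to 17 January 1999 gives a deadline of 17 July 2002, before any tolling.
The period was tolled for 180 days by the plaintiff's legal incapacity (5 November 2000 to 4 May 2001), pushing the deadline to 13 January 2003.

13 January 2003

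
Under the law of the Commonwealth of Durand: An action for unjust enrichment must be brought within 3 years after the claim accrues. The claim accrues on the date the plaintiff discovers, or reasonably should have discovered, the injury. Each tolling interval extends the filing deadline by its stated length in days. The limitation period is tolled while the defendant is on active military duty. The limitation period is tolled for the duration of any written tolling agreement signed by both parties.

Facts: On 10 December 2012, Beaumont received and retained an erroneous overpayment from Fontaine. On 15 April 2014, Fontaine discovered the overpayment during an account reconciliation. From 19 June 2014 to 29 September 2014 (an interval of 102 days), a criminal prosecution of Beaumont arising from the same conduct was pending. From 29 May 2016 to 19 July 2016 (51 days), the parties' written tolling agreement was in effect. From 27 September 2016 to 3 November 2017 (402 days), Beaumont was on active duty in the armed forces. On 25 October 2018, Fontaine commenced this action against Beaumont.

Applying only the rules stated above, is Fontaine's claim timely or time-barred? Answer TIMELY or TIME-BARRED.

The claim did not accrue until Fontaine discovered the injury on 15 April 2014; the 10 December 2012 act date does not start the clock under the stated rule.
3 years from 15 April 2014 is 15 April 2017.
The period was tolled for 51 days by the written tolling agreement (29 May 2016 to 19 July 2016), pushing the deadline to 5 June 2017.
The defendant's active military service from 27 September 2016 to 3 November 2017 tolled the period for 402 days, extending the deadline to 12 July 2018.
The pending criminal prosecution from 19 June 2014 to 29 September 2014 does not toll the period, because no stated rule makes a criminal prosecution a tolling event.
Fontaine filed on 25 October 2018, after the 12 July 2018 deadline, so the action is time-barred.

TIME-BARRED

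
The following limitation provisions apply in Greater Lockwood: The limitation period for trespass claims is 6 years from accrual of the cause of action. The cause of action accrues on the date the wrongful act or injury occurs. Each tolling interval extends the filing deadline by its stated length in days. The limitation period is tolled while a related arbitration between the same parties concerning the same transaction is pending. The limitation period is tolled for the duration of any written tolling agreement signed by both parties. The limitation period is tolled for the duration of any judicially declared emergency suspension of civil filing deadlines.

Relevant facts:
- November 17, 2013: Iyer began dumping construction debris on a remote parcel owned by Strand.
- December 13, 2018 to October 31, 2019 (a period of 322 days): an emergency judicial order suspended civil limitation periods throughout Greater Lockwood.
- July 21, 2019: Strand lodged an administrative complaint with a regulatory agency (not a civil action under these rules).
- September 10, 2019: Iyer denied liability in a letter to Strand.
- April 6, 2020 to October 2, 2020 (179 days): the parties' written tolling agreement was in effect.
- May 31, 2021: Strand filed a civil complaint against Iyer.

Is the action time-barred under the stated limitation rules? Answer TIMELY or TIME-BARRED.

The claim accrued on November 17, 2013, when the wrongful act occurred.
Adding the 6 years base period to November 17, 2013 gives a deadline of November 17, 2019, before any tolling.
The emergency suspension of filing deadlines from December 13, 2018 to October 31, 2019 tolled the period for 322 days, extending the deadline to October 4, 2020.
The written tolling agreement from April 6, 2020 to October 2, 2020 tolled the period for 179 days, extending the deadline to April 1, 2021.
Nothing else in the chronology tolls or restarts the period.
Strand filed on May 31, 2021, after the April 1, 2021 deadline, so the action is time-barred.

TIME-BARRED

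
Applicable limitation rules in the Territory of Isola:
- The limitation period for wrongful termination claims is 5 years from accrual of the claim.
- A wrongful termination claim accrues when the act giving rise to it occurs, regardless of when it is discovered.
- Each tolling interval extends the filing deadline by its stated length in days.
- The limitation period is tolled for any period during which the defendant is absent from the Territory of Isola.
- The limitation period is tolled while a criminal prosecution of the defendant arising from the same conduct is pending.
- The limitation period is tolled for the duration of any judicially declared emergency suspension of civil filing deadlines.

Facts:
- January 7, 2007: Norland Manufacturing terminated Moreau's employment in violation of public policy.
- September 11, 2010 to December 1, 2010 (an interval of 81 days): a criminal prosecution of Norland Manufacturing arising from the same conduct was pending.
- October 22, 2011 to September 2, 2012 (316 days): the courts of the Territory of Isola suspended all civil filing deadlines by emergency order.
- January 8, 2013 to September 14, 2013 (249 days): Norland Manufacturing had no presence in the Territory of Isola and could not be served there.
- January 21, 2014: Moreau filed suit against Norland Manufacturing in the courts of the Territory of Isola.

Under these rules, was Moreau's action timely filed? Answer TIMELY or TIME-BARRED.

TIME-BARRED

The claim accrued on January 7, 2007, the date of the act.
The untolled deadline — 5 years after January 7, 2007 — is January 7, 2012.
The period was tolled for 81 days by the pending criminal prosecution (September 11, 2010 to December 1, 2010), pushing the deadline to March 28, 2012.
Because the emergency suspension of filing deadlines ran from October 22, 2011 to September 2, 2012, the deadline is extended by 316 days to February 7, 2013.
Because the defendant's absence from the jurisdiction ran from January 8, 2013 to September 14, 2013, the deadline is extended by 249 days to October 14, 2013.
The January 21, 2014 filing falls after the October 14, 2013 deadline; the claim is time-barred.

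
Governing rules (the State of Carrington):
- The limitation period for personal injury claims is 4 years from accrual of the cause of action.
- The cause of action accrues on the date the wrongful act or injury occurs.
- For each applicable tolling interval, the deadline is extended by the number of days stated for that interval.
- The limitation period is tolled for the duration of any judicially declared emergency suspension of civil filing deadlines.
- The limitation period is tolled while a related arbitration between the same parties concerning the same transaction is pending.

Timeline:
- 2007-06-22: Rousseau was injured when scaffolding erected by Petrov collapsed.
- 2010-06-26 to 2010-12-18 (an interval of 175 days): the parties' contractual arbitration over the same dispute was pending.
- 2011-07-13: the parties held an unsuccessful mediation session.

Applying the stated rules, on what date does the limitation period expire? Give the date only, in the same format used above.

The limitation period began to run on 2007-06-22.
Adding the 4 years base period to 2007-06-22 gives a deadline of 2011-06-22, before any tolling.
The pending related arbitration from 2010-06-26 to 2010-12-18 tolled the period for 175 days, extending the deadline to 2011-12-14.
None of the other events listed affects the running of the period under the stated rules.

2011-12-14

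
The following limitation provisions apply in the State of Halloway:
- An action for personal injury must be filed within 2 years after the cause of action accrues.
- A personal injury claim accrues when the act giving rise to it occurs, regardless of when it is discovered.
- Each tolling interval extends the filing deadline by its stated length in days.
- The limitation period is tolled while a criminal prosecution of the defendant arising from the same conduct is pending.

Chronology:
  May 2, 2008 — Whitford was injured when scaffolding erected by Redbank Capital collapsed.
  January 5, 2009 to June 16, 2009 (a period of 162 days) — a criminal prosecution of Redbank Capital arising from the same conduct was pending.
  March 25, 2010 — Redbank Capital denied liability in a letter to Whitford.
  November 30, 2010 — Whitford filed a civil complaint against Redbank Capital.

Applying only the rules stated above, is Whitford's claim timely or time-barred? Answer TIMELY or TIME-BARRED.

The claim accrued on May 2, 2008, when the wrongful act occurred.
The untolled deadline — 2 years after May 2, 2008 — is May 2, 2010.
The period was tolled for 162 days by the pending criminal prosecution (January 5, 2009 to June 16, 2009), pushing the deadline to October 11, 2010.
The other events in the timeline have no effect on the limitation period under the stated rules.
Filing on November 30, 2010 missed the October 11, 2010 deadline — the action is time-barred.

TIME-BARRED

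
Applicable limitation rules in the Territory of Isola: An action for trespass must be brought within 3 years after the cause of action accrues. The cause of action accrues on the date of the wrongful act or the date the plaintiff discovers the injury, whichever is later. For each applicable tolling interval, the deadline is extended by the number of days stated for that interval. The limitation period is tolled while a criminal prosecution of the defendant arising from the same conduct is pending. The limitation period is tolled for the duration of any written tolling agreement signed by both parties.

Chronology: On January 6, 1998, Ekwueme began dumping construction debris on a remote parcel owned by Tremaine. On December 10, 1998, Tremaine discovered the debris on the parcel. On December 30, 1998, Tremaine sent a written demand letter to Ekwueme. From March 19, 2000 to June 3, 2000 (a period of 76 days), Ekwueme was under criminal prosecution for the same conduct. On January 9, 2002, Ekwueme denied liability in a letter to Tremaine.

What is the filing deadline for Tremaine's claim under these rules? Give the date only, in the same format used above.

Taking the later of the act (January 6, 1998) and discovery (December 10, 1998), the claim accrued on December 10, 1998.
The untolled deadline — 3 years after December 10, 1998 — is December 10, 2001.
Because the pending criminal prosecution ran from March 19, 2000 to June 3, 2000, the deadline is extended by 76 days to February 24, 2002.
Nothing else in the chronology tolls or restarts the period.

February 24, 2002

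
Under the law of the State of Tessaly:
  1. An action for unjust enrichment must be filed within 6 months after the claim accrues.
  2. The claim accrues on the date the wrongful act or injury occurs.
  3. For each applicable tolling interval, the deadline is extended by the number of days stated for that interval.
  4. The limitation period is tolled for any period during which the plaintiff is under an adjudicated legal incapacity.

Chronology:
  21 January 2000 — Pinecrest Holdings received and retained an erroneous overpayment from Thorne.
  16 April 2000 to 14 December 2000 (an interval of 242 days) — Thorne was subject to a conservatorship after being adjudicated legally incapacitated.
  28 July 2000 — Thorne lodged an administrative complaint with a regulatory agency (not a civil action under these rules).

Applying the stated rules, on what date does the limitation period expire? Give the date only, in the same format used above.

The claim accrued on 21 January 2000, when the wrongful act occurred.
The untolled deadline — 6 months after 21 January 2000 — is 21 July 2000.
The period was tolled for 242 days by the plaintiff's legal incapacity (16 April 2000 to 14 December 2000), pushing the deadline to 20 March 2001.
Nothing else in the chronology tolls or restarts the period.

20 March 2001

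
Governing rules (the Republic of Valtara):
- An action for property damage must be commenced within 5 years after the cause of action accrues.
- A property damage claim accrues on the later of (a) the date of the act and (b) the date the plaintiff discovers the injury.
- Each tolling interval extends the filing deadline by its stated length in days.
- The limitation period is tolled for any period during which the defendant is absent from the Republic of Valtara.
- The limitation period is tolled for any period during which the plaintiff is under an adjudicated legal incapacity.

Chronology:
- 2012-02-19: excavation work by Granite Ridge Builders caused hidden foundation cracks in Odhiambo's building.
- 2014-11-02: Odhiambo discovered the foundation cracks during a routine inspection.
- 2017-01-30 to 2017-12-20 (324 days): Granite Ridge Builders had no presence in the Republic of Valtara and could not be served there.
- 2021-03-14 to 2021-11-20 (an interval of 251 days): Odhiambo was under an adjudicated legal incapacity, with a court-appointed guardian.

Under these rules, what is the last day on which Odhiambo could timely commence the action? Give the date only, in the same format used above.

2020-09-21

Taking the later of the act (2012-02-19) and discovery (2014-11-02), the claim accrued on 2014-11-02.
Adding the 5 years base period to 2014-11-02 gives a deadline of 2019-11-02, before any tolling.
The period was tolled for 324 days by the defendant's absence from the jurisdiction (2017-01-30 to 2017-12-20), pushing the deadline to 2020-09-21.
The plaintiff's legal incapacity starting 2021-03-14 came too late — the period had run on 2020-09-21 — and so does not extend the deadline.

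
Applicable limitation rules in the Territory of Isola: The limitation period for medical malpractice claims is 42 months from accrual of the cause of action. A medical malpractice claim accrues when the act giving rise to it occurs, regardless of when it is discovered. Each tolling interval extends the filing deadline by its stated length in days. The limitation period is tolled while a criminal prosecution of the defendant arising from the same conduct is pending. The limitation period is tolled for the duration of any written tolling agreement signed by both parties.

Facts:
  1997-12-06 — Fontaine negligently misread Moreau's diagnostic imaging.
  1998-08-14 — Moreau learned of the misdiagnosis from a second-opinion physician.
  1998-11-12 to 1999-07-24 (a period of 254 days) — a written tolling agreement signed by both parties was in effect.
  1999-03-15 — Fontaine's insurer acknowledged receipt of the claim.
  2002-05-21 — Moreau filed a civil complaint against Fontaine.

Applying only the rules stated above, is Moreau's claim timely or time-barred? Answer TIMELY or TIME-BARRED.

Accrual is governed by the date of the act, so the period began to run on 1997-12-06; the later discovery on 1998-08-14 is irrelevant under the stated rule.
The untolled deadline — 42 months after 1997-12-06 — is 2001-06-06.
Because the written tolling agreement ran from 1998-11-12 to 1999-07-24, the deadline is extended by 254 days to 2002-02-15.
The other events in the timeline have no effect on the limitation period under the stated rules.
Filing on 2002-05-21 missed the 2002-02-15 deadline — the action is time-barred.

TIME-BARRED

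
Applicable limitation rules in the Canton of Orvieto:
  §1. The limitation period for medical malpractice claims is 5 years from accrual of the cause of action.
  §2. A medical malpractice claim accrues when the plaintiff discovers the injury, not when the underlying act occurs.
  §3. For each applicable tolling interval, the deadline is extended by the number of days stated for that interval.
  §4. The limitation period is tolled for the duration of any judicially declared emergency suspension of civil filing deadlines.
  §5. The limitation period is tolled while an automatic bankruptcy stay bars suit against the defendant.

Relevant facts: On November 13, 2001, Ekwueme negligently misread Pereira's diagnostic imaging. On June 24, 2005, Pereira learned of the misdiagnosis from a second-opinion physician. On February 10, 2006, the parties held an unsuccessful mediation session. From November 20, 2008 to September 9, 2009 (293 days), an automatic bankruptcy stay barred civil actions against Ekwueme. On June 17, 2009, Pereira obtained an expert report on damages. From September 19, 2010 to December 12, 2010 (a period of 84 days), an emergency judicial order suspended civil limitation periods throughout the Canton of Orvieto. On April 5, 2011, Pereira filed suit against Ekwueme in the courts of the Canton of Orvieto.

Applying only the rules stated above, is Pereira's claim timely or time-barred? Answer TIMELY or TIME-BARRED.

TIMELY

The claim did not accrue until Pereira discovered the injury on June 24, 2005; the November 13, 2001 act date does not start the clock under the stated rule.
The untolled deadline — 5 years after June 24, 2005 — is June 24, 2010.
The period was tolled for 293 days by the automatic bankruptcy stay (November 20, 2008 to September 9, 2009), pushing the deadline to April 13, 2011.
The emergency suspension of filing deadlines from September 19, 2010 to December 12, 2010 tolled the period for 84 days, extending the deadline to July 6, 2011.
None of the other events listed affects the running of the period under the stated rules.
Filing on April 5, 2011 beat the July 6, 2011 deadline — the action is timely.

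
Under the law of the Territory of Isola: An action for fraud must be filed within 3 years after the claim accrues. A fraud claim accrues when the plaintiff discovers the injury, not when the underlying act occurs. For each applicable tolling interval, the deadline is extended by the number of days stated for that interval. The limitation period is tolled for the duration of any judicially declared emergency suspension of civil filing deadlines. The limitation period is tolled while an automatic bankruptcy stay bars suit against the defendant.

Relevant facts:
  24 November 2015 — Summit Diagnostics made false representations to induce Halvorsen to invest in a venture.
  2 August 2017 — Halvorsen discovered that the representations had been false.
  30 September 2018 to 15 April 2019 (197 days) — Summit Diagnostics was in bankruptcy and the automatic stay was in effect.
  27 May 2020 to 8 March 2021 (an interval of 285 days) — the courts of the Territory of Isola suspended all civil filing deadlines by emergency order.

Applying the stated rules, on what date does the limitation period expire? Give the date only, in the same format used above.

Under the discovery rule, the claim accrued on 2 August 2017, when Halvorsen discovered the injury — not on the 24 November 2015 date of the underlying act.
The untolled deadline — 3 years after 2 August 2017 — is 2 August 2020.
The automatic bankruptcy stay from 30 September 2018 to 15 April 2019 tolled the period for 197 days, extending the deadline to 15 February 2021.
Because the emergency suspension of filing deadlines ran from 27 May 2020 to 8 March 2021, the deadline is extended by 285 days to 27 November 2021.

27 November 2021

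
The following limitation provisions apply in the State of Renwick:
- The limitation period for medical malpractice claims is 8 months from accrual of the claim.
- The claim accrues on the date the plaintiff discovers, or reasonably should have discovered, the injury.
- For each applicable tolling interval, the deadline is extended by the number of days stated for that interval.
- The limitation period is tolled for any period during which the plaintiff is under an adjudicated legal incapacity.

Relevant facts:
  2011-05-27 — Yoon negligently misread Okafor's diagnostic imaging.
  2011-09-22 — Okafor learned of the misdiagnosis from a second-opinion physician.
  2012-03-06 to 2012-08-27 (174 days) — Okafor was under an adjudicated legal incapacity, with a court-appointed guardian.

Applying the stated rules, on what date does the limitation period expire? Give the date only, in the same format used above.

2012-11-12

Accrual is tied to discovery, so the period began on 2011-09-22 rather than on 2011-05-27 when the act occurred.
8 months from 2011-09-22 is 2012-05-22.
Because the plaintiff's legal incapacity ran from 2012-03-06 to 2012-08-27, the deadline is extended by 174 days to 2012-11-12.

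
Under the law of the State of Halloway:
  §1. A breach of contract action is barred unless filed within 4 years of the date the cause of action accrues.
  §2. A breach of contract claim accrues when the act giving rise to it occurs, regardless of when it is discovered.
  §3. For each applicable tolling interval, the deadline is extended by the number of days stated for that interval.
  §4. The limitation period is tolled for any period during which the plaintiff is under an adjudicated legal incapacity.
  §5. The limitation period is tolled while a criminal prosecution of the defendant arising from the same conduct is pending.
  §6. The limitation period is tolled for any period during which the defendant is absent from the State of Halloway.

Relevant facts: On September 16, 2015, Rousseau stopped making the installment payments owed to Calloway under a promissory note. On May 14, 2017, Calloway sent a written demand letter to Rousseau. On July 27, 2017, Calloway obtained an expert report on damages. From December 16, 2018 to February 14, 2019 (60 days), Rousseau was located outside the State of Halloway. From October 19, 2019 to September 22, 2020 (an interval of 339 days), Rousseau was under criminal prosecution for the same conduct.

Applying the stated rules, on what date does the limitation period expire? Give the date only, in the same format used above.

October 19, 2020

The limitation period began to run on September 16, 2015.
Adding the 4 years base period to September 16, 2015 gives a deadline of September 16, 2019, before any tolling.
Because the defendant's absence from the jurisdiction ran from December 16, 2018 to February 14, 2019, the deadline is extended by 60 days to November 15, 2019.
Because the pending criminal prosecution ran from October 19, 2019 to September 22, 2020, the deadline is extended by 339 days to October 19, 2020.
Nothing else in the chronology tolls or restarts the period.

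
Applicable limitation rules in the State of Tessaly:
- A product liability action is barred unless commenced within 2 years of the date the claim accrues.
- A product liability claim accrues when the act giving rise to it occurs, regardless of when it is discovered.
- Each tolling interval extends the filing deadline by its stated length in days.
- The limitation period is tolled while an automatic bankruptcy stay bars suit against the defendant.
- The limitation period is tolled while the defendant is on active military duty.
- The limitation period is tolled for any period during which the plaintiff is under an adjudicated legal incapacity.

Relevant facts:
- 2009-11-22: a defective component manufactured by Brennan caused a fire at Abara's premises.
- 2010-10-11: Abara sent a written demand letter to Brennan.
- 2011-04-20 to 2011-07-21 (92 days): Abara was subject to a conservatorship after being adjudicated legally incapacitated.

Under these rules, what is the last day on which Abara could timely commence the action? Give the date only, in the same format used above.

2012-02-22

The limitation period began to run on 2009-11-22.
Adding the 2 years base period to 2009-11-22 gives a deadline of 2011-11-22, before any tolling.
Because the plaintiff's legal incapacity ran from 2011-04-20 to 2011-07-21, the deadline is extended by 92 days to 2012-02-22.
None of the other events listed affects the running of the period under the stated rules.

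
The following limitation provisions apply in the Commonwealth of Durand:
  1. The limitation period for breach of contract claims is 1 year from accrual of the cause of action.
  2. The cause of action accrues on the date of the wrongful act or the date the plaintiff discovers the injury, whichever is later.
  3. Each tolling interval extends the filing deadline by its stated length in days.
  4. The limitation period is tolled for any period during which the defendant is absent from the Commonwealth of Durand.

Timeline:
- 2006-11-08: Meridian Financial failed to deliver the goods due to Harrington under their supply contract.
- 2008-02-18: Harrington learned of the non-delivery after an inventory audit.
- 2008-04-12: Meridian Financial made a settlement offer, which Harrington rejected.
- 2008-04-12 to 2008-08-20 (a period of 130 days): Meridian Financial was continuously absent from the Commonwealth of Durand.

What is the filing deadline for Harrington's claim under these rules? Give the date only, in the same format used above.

2009-06-28

The claim accrued on 2008-02-18 — the later of the 2006-11-08 act and the 2008-02-18 discovery.
The untolled deadline — 1 year after 2008-02-18 — is 2009-02-18.
The period was tolled for 130 days by the defendant's absence from the jurisdiction (2008-04-12 to 2008-08-20), pushing the deadline to 2009-06-28.
Nothing else in the chronology tolls or restarts the period.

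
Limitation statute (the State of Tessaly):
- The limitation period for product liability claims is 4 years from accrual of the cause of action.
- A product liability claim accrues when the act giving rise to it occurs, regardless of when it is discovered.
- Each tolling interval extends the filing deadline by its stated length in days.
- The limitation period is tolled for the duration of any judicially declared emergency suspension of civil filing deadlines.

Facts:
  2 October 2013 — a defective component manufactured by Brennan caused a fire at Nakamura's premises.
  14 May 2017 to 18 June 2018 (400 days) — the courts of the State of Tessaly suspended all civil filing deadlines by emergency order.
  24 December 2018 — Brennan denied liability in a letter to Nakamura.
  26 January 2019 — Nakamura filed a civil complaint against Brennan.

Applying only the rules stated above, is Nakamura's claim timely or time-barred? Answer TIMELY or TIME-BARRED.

The claim accrued on 2 October 2013, when the wrongful act occurred.
Adding the 4 years base period to 2 October 2013 gives a deadline of 2 October 2017, before any tolling.
Because the emergency suspension of filing deadlines ran from 14 May 2017 to 18 June 2018, the deadline is extended by 400 days to 6 November 2018.
Nothing else in the chronology tolls or restarts the period.
Nakamura filed on 26 January 2019, after the 6 November 2018 deadline, so the action is time-barred.

TIME-BARRED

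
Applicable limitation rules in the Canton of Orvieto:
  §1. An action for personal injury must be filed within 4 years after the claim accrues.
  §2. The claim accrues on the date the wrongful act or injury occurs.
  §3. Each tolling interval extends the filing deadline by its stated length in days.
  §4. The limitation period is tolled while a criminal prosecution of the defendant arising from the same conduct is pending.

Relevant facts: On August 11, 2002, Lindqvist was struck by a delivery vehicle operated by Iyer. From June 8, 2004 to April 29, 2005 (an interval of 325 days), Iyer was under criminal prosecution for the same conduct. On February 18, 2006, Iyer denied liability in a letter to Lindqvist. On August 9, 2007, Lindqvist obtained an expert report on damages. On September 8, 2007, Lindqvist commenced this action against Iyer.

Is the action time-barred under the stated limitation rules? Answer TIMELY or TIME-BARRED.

TIME-BARRED

The claim accrued on August 11, 2002, the date of the act.
Adding the 4 years base period to August 11, 2002 gives a deadline of August 11, 2006, before any tolling.
Because the pending criminal prosecution ran from June 8, 2004 to April 29, 2005, the deadline is extended by 325 days to July 2, 2007.
None of the other events listed affects the running of the period under the stated rules.
Filing on September 8, 2007 missed the July 2, 2007 deadline — the action is time-barred.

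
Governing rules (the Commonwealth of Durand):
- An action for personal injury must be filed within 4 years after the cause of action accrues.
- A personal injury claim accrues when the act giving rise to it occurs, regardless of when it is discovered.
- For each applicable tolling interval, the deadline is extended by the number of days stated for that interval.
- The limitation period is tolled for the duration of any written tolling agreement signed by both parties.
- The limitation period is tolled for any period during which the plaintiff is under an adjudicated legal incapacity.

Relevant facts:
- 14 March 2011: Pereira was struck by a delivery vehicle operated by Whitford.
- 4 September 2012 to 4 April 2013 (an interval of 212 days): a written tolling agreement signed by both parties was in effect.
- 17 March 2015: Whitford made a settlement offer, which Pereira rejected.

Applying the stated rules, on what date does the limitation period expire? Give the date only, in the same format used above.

12 October 2015

The limitation period began to run on 14 March 2011.
4 years from 14 March 2011 is 14 March 2015.
The period was tolled for 212 days by the written tolling agreement (4 September 2012 to 4 April 2013), pushing the deadline to 12 October 2015.
Nothing else in the chronology tolls or restarts the period.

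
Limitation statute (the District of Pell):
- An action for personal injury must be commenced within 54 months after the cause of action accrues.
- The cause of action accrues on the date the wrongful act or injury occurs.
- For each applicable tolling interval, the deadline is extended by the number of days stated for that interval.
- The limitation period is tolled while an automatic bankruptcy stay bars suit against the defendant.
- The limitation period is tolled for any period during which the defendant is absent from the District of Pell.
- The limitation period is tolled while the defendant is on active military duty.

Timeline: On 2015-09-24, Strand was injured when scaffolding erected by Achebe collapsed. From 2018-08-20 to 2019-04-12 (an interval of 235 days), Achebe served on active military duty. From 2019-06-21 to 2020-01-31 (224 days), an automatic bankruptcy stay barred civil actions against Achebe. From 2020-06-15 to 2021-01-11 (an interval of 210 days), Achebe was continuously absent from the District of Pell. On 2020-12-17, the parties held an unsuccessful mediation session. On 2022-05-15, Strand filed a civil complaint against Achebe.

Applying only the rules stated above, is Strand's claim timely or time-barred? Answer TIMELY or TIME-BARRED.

The claim accrued on 2015-09-24, when the wrongful act occurred.
The untolled deadline — 54 months after 2015-09-24 — is 2020-03-24.
The period was tolled for 235 days by the defendant's active military service (2018-08-20 to 2019-04-12), pushing the deadline to 2020-11-14.
The period was tolled for 224 days by the automatic bankruptcy stay (2019-06-21 to 2020-01-31), pushing the deadline to 2021-06-26.
The defendant's absence from the jurisdiction from 2020-06-15 to 2021-01-11 tolled the period for 210 days, extending the deadline to 2022-01-22.
Nothing else in the chronology tolls or restarts the period.
The 2022-05-15 filing falls after the 2022-01-22 deadline; the claim is time-barred.

TIME-BARRED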